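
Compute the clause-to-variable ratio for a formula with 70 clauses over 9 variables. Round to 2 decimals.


Clause-to-variable ratio = clauses / variables.
70 / 9 = 7.78.

7.78


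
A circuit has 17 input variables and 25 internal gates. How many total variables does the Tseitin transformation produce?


The Tseitin transformation introduces one auxiliary variable per gate.
Total variables = inputs + gates = 17 + 25 = 42.

42


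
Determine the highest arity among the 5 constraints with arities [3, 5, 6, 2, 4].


The arities are: 3, 5, 6, 2, 4.
Scan for the maximum value.
Maximum arity = 6.

6


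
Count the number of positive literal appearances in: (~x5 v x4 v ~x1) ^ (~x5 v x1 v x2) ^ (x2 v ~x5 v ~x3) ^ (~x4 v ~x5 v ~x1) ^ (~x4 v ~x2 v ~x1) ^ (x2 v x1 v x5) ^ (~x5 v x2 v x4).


Scan each clause for unnegated literals.
Clause 1: 1 positive; Clause 2: 2 positive; Clause 3: 1 positive; Clause 4: 0 positive; Clause 5: 0 positive; Clause 6: 3 positive; Clause 7: 2 positive.
Total positive literal occurrences = 9.

9


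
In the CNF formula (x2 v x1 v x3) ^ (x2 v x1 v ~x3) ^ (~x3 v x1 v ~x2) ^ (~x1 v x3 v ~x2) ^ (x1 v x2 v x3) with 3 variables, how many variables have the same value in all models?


Find all satisfying assignments: 4 model(s).
Check which variables have the same value in every model.
No variable is fixed across all models.
Backbone size = 0.

0


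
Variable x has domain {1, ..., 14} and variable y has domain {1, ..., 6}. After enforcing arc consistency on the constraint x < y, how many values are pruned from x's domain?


For the constraint x < y, x needs a supporting value in y's domain.
x can be at most 5 (one less than y's maximum).
Valid x values from domain: 5 out of 14.
Pruned = 14 - 5 = 9.

9


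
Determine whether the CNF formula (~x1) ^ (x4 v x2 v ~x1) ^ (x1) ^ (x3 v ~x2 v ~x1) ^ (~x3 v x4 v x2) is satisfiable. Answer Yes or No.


Check all 16 possible truth assignments.
Number of satisfying assignments found: 0.
The formula is unsatisfiable.

No


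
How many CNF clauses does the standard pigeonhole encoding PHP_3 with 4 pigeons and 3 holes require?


The PHP encoding has two parts:
1) At-least-one-hole clauses: 4 (one per pigeon, each with 3 literals).
2) At-most-one-pigeon-per-hole clauses: 3 holes * C(4,2) = 3 * 6 = 18.
Total clauses = 4 + 18 = 22.

22


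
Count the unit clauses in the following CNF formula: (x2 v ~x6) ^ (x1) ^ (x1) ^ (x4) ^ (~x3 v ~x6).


A unit clause contains exactly one literal.
Unit clauses found: (x1), (x1), (x4).
Count = 3.

3


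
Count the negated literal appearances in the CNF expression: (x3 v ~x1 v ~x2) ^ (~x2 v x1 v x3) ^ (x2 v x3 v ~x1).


Scan each clause for negated literals.
Clause 1: 2 negative; Clause 2: 1 negative; Clause 3: 1 negative.
Total negative literal occurrences = 4.

4


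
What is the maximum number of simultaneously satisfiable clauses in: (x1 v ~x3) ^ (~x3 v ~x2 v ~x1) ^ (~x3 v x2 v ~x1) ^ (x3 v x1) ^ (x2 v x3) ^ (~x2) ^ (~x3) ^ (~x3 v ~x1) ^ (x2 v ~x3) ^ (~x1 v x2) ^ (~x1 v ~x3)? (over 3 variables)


Enumerate all 8 truth assignments.
For each, count how many of the 11 clauses are satisfied.
The formula is not fully satisfiable, so the maximum is below 11.
Maximum simultaneously satisfiable clauses = 10.

10


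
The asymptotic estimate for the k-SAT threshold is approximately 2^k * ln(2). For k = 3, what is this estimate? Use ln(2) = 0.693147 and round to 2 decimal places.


Using the asymptotic formula: threshold ~ 2^k * ln(2).
2^3 = 8.
8 * 0.693147 = 5.55.

5.55


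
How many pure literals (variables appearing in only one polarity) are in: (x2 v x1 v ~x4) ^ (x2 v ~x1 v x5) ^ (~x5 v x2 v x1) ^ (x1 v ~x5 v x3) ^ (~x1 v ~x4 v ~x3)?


A pure literal appears in only one polarity across all clauses.
Pure literals: x2 (positive only), x4 (negative only).
Count = 2.

2


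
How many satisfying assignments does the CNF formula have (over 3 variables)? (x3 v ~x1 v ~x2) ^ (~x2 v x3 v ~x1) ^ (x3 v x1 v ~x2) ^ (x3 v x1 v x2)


Enumerate all 8 truth assignments over 3 variables.
Test each against every clause.
Satisfying assignments found: 5.

5


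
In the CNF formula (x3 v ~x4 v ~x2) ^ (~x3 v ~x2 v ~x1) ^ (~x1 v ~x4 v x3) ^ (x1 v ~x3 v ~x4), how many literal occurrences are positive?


Scan each clause for unnegated literals.
Clause 1: 1 positive; Clause 2: 0 positive; Clause 3: 1 positive; Clause 4: 1 positive.
Total positive literal occurrences = 3.

3


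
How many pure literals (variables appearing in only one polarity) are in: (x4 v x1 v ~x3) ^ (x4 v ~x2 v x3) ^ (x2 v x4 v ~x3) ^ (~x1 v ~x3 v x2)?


A pure literal appears in only one polarity across all clauses.
Pure literals: x4 (positive only).
Count = 1.

1


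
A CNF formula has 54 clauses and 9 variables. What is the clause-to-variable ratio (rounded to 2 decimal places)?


Clause-to-variable ratio = clauses / variables.
54 / 9 = 6.0.

6.0


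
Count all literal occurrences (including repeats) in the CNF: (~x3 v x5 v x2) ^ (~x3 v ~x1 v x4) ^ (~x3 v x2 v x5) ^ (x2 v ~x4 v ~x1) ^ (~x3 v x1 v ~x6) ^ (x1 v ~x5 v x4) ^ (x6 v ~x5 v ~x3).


Clause lengths: 3, 3, 3, 3, 3, 3, 3.
Sum = 3 + 3 + 3 + 3 + 3 + 3 + 3 = 21.

21


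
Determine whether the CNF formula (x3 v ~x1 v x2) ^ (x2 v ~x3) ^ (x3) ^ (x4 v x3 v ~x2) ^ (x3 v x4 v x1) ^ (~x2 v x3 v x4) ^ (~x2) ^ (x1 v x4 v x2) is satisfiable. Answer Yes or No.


Check all 16 possible truth assignments.
Number of satisfying assignments found: 0.
The formula is unsatisfiable.

No


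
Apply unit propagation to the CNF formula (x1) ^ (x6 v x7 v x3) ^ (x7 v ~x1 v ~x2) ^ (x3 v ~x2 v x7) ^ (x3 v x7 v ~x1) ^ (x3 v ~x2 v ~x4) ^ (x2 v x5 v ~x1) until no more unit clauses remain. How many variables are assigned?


Unit propagation repeatedly assigns the literal in any unit clause, then simplifies.
Assignments in order: x1 = T.
No further unit clauses remain.
Total variables assigned = 1.

1


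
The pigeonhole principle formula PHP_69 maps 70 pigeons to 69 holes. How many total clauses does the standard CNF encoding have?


The PHP encoding has two parts:
1) At-least-one-hole clauses: 70 (one per pigeon, each with 69 literals).
2) At-most-one-pigeon-per-hole clauses: 69 holes * C(70,2) = 69 * 2415 = 166635.
Total clauses = 70 + 166635 = 166705.

166705


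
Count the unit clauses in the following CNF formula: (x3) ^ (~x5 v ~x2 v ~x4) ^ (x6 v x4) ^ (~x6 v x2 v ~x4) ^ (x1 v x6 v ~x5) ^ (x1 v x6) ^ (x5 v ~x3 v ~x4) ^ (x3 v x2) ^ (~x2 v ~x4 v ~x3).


A unit clause contains exactly one literal.
Unit clauses found: (x3).
Count = 1.

1


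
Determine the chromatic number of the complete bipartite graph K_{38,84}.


K_{38,84} is bipartite by definition: the two parts are independent sets, with every edge crossing between them.
Color all vertices in one part with color 1 and all vertices in the other part with color 2.
Since the graph has at least one edge, one color does not suffice.
Chromatic number = 2.

2


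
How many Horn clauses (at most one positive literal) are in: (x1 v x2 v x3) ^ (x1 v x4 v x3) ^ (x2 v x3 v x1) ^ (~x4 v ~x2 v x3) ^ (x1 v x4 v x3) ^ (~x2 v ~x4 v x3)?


A Horn clause has at most one positive literal.
Clause 1: 3 positive lit(s) -> not Horn
Clause 2: 3 positive lit(s) -> not Horn
Clause 3: 3 positive lit(s) -> not Horn
Clause 4: 1 positive lit(s) -> Horn
Clause 5: 3 positive lit(s) -> not Horn
Clause 6: 1 positive lit(s) -> Horn
Total Horn clauses = 2.

2


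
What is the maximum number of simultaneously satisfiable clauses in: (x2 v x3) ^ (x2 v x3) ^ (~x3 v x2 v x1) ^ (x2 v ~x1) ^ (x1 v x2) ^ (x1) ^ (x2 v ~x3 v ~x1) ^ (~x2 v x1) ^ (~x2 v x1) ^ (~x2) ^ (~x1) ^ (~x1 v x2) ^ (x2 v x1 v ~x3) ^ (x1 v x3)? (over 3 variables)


Enumerate all 8 truth assignments.
For each, count how many of the 14 clauses are satisfied.
The formula is not fully satisfiable, so the maximum is below 14.
Maximum simultaneously satisfiable clauses = 12.

12


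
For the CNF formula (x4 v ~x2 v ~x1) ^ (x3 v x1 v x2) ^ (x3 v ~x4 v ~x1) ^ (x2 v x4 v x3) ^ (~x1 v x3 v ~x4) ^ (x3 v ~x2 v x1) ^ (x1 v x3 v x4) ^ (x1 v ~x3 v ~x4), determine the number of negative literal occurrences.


Scan each clause for negated literals.
Clause 1: 2 negative; Clause 2: 0 negative; Clause 3: 2 negative; Clause 4: 0 negative; Clause 5: 2 negative; Clause 6: 1 negative; Clause 7: 0 negative; Clause 8: 2 negative.
Total negative literal occurrences = 9.

9


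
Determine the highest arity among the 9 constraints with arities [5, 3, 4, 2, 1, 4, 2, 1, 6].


The arities are: 5, 3, 4, 2, 1, 4, 2, 1, 6.
Scan for the maximum value.
Maximum arity = 6.

6


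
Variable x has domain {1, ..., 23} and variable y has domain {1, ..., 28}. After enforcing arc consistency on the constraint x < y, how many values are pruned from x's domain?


For the constraint x < y, x needs a supporting value in y's domain.
x can be at most 27 (one less than y's maximum).
Valid x values from domain: 23 out of 23.
Pruned = 23 - 23 = 0.

0


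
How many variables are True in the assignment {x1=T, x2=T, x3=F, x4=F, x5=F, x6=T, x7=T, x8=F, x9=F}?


The weight is the number of variables assigned True.
True variables: x1, x2, x6, x7.
Weight = 4.

4


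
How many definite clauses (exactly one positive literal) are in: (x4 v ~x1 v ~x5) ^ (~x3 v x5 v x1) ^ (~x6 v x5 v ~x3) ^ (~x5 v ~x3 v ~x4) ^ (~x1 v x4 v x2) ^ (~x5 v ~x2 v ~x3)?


A definite clause has exactly one positive literal.
Clause 1: 1 positive -> definite
Clause 2: 2 positive -> not definite
Clause 3: 1 positive -> definite
Clause 4: 0 positive -> not definite
Clause 5: 2 positive -> not definite
Clause 6: 0 positive -> not definite
Definite clause count = 2.

2


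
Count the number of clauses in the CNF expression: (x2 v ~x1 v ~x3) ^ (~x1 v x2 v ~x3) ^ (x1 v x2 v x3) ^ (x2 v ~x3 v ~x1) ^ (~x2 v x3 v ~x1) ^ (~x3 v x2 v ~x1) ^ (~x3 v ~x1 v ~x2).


Each group enclosed in parentheses joined by ^ is one clause.
Counting the conjuncts: 7 clauses.

7


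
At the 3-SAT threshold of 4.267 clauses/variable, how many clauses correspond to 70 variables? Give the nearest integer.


The 3-SAT phase transition occurs at approximately 4.267 clauses per variable.
m = 4.267 * 70 = 298.69.
Rounded to nearest integer: 299.

299


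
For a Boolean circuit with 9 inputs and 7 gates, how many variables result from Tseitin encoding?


The Tseitin transformation introduces one auxiliary variable per gate.
Total variables = inputs + gates = 9 + 7 = 16.

16


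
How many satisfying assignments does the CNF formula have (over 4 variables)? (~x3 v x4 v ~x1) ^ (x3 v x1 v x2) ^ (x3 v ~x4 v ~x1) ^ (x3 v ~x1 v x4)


Enumerate all 16 truth assignments over 4 variables.
Test each against every clause.
Satisfying assignments found: 8.

8


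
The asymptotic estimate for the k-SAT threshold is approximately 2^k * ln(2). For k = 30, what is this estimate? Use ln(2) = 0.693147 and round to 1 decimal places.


Using the asymptotic formula: threshold ~ 2^k * ln(2).
2^30 = 1073741824.
1073741824 * 0.693147 = 744260924.1.

744260924.1


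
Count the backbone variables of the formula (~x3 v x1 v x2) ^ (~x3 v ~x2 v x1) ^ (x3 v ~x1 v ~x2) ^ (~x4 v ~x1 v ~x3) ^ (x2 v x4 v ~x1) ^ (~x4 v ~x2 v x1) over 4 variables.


Find all satisfying assignments: 5 model(s).
Check which variables have the same value in every model.
No variable is fixed across all models.
Backbone size = 0.

0


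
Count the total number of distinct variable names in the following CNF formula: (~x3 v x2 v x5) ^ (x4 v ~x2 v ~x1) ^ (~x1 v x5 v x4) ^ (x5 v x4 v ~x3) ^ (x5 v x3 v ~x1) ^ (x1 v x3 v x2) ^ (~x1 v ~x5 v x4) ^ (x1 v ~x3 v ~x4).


Identify each distinct variable in the formula.
Variables found: x1, x2, x3, x4, x5.
Total distinct variables = 5.

5


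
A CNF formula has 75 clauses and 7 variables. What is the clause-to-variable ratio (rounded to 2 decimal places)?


Clause-to-variable ratio = clauses / variables.
75 / 7 = 10.71.

10.71


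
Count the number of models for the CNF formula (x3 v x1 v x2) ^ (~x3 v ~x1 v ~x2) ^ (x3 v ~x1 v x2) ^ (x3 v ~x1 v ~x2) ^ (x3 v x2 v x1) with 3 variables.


Enumerate all 8 truth assignments over 3 variables.
Test each against every clause.
Satisfying assignments found: 4.

4


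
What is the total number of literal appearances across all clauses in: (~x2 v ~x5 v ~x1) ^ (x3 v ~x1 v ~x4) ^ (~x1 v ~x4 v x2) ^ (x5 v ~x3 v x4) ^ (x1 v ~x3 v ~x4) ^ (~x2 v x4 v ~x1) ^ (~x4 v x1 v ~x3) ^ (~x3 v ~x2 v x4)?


Clause lengths: 3, 3, 3, 3, 3, 3, 3, 3.
Sum = 3 + 3 + 3 + 3 + 3 + 3 + 3 + 3 = 24.

24


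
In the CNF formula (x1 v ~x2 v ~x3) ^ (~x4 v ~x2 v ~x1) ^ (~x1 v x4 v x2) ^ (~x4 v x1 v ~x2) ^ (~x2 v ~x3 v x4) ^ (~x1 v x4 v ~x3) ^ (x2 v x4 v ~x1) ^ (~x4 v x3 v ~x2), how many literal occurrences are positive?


Scan each clause for unnegated literals.
Clause 1: 1 positive; Clause 2: 0 positive; Clause 3: 2 positive; Clause 4: 1 positive; Clause 5: 1 positive; Clause 6: 1 positive; Clause 7: 2 positive; Clause 8: 1 positive.
Total positive literal occurrences = 9.

9


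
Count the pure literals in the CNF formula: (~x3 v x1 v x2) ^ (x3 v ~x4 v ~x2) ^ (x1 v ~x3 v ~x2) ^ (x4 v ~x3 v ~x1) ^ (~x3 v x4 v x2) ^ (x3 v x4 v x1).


A pure literal appears in only one polarity across all clauses.
No pure literals found.
Count = 0.

0


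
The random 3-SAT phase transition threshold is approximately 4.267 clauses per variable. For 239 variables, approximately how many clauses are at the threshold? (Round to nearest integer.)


The 3-SAT phase transition occurs at approximately 4.267 clauses per variable.
m = 4.267 * 239 = 1019.813.
Rounded to nearest integer: 1020.

1020


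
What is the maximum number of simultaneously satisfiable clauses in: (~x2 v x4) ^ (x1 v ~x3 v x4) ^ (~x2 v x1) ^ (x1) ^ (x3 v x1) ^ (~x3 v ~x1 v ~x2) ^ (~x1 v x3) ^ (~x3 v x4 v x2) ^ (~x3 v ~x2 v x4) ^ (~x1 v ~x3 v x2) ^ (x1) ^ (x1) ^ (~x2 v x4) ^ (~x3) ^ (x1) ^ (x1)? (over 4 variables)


Enumerate all 16 truth assignments.
For each, count how many of the 16 clauses are satisfied.
The formula is not fully satisfiable, so the maximum is below 16.
Maximum simultaneously satisfiable clauses = 15.

15


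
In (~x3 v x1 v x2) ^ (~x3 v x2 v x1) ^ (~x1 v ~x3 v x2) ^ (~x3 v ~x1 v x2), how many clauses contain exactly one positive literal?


A definite clause has exactly one positive literal.
Clause 1: 2 positive -> not definite
Clause 2: 2 positive -> not definite
Clause 3: 1 positive -> definite
Clause 4: 1 positive -> definite
Definite clause count = 2.

2


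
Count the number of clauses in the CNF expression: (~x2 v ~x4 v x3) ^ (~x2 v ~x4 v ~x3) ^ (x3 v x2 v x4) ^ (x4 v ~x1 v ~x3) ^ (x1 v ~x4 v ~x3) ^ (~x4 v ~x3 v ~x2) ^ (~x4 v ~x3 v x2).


Each group enclosed in parentheses joined by ^ is one clause.
Counting the conjuncts: 7 clauses.

7


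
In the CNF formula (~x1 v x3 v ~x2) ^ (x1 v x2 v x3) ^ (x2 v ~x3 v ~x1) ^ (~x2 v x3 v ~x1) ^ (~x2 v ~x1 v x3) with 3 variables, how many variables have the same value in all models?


Find all satisfying assignments: 5 model(s).
Check which variables have the same value in every model.
No variable is fixed across all models.
Backbone size = 0.

0


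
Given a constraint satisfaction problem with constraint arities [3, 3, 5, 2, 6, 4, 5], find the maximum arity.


The arities are: 3, 3, 5, 2, 6, 4, 5.
Scan for the maximum value.
Maximum arity = 6.

6


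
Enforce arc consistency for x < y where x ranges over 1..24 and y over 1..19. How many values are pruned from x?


For the constraint x < y, x needs a supporting value in y's domain.
x can be at most 18 (one less than y's maximum).
Valid x values from domain: 18 out of 24.
Pruned = 24 - 18 = 6.

6


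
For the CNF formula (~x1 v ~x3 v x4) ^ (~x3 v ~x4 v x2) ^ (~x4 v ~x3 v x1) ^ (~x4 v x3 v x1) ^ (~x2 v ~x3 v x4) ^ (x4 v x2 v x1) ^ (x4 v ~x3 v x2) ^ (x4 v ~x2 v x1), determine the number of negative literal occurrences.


Scan each clause for negated literals.
Clause 1: 2 negative; Clause 2: 2 negative; Clause 3: 2 negative; Clause 4: 1 negative; Clause 5: 2 negative; Clause 6: 0 negative; Clause 7: 1 negative; Clause 8: 1 negative.
Total negative literal occurrences = 11.

11


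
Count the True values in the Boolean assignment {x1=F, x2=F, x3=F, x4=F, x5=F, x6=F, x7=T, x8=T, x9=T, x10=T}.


The weight is the number of variables assigned True.
True variables: x7, x8, x9, x10.
Weight = 4.

4


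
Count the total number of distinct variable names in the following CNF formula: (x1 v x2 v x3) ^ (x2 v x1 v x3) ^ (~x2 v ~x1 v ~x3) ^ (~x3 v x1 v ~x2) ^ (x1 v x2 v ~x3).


Identify each distinct variable in the formula.
Variables found: x1, x2, x3.
Total distinct variables = 3.

3


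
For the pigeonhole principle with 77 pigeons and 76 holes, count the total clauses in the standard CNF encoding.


The PHP encoding has two parts:
1) At-least-one-hole clauses: 77 (one per pigeon, each with 76 literals).
2) At-most-one-pigeon-per-hole clauses: 76 holes * C(77,2) = 76 * 2926 = 222376.
Total clauses = 77 + 222376 = 222453.

222453


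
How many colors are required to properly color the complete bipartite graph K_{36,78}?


K_{36,78} is bipartite by definition: the two parts are independent sets, with every edge crossing between them.
Color all vertices in one part with color 1 and all vertices in the other part with color 2.
Since the graph has at least one edge, one color does not suffice.
Chromatic number = 2.

2


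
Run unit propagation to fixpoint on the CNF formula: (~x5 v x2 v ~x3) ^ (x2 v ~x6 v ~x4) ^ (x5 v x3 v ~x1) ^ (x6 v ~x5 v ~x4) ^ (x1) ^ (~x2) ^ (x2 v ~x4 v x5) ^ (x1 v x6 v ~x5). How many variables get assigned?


Unit propagation repeatedly assigns the literal in any unit clause, then simplifies.
Assignments in order: x1 = T, x2 = F.
No further unit clauses remain.
Total variables assigned = 2.

2


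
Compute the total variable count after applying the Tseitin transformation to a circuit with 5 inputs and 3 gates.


The Tseitin transformation introduces one auxiliary variable per gate.
Total variables = inputs + gates = 5 + 3 = 8.

8


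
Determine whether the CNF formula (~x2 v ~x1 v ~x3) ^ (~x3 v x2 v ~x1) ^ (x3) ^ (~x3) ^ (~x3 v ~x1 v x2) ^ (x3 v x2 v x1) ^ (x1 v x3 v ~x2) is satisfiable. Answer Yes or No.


Check all 8 possible truth assignments.
Number of satisfying assignments found: 0.
The formula is unsatisfiable.

No


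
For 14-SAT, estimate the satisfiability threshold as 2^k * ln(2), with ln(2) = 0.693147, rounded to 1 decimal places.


Using the asymptotic formula: threshold ~ 2^k * ln(2).
2^14 = 16384.
16384 * 0.693147 = 11356.5.

11356.5


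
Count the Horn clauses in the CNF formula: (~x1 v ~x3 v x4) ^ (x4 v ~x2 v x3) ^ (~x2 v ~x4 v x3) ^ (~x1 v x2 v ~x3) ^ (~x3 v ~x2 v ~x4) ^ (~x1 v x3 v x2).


A Horn clause has at most one positive literal.
Clause 1: 1 positive lit(s) -> Horn
Clause 2: 2 positive lit(s) -> not Horn
Clause 3: 1 positive lit(s) -> Horn
Clause 4: 1 positive lit(s) -> Horn
Clause 5: 0 positive lit(s) -> Horn
Clause 6: 2 positive lit(s) -> not Horn
Total Horn clauses = 4.

4


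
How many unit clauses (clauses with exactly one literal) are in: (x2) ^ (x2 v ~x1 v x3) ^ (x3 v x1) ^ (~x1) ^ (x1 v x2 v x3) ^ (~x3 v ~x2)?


A unit clause contains exactly one literal.
Unit clauses found: (x2), (~x1).
Count = 2.

2


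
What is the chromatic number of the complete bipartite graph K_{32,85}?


K_{32,85} is bipartite by definition: the two parts are independent sets, with every edge crossing between them.
Color all vertices in one part with color 1 and all vertices in the other part with color 2.
Since the graph has at least one edge, one color does not suffice.
Chromatic number = 2.

2


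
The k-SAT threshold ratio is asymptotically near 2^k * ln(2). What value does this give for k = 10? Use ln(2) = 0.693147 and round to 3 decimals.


Using the asymptotic formula: threshold ~ 2^k * ln(2).
2^10 = 1024.
1024 * 0.693147 = 709.783.

709.783


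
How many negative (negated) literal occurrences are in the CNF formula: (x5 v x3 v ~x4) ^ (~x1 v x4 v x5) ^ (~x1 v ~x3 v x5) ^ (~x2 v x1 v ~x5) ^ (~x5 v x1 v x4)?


Scan each clause for negated literals.
Clause 1: 1 negative; Clause 2: 1 negative; Clause 3: 2 negative; Clause 4: 2 negative; Clause 5: 1 negative.
Total negative literal occurrences = 7.

7


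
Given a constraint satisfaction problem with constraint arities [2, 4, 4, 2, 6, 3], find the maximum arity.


The arities are: 2, 4, 4, 2, 6, 3.
Scan for the maximum value.
Maximum arity = 6.

6


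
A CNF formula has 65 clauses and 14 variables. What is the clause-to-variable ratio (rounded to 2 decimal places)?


Clause-to-variable ratio = clauses / variables.
65 / 14 = 4.64.

4.64


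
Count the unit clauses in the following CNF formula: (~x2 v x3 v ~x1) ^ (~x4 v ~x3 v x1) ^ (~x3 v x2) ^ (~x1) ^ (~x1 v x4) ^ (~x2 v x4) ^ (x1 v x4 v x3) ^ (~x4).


A unit clause contains exactly one literal.
Unit clauses found: (~x1), (~x4).
Count = 2.

2


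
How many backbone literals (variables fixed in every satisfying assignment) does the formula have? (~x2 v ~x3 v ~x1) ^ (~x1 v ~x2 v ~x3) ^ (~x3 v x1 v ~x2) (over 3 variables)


Find all satisfying assignments: 6 model(s).
Check which variables have the same value in every model.
No variable is fixed across all models.
Backbone size = 0.

0


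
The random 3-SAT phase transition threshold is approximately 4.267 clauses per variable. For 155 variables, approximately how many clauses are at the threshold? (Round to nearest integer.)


The 3-SAT phase transition occurs at approximately 4.267 clauses per variable.
m = 4.267 * 155 = 661.385.
Rounded to nearest integer: 661.

661


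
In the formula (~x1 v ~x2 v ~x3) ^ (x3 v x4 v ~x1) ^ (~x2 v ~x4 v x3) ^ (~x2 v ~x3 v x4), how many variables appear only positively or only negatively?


A pure literal appears in only one polarity across all clauses.
Pure literals: x1 (negative only), x2 (negative only).
Count = 2.

2


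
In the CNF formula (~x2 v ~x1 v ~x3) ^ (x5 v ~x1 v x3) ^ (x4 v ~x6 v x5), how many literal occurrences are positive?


Scan each clause for unnegated literals.
Clause 1: 0 positive; Clause 2: 2 positive; Clause 3: 2 positive.
Total positive literal occurrences = 4.

4


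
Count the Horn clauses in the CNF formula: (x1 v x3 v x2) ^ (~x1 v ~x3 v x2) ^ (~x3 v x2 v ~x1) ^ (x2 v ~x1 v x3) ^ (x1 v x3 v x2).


A Horn clause has at most one positive literal.
Clause 1: 3 positive lit(s) -> not Horn
Clause 2: 1 positive lit(s) -> Horn
Clause 3: 1 positive lit(s) -> Horn
Clause 4: 2 positive lit(s) -> not Horn
Clause 5: 3 positive lit(s) -> not Horn
Total Horn clauses = 2.

2


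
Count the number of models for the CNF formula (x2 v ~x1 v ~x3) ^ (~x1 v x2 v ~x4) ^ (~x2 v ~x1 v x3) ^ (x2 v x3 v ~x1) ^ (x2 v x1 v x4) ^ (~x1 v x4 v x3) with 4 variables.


Enumerate all 16 truth assignments over 4 variables.
Test each against every clause.
Satisfying assignments found: 8.

8


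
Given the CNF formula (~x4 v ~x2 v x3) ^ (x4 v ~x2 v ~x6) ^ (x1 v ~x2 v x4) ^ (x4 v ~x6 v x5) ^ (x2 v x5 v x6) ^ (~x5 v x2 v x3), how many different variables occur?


Identify each distinct variable in the formula.
Variables found: x1, x2, x3, x4, x5, x6.
Total distinct variables = 6.

6


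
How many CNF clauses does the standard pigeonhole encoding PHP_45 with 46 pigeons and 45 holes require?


The PHP encoding has two parts:
1) At-least-one-hole clauses: 46 (one per pigeon, each with 45 literals).
2) At-most-one-pigeon-per-hole clauses: 45 holes * C(46,2) = 45 * 1035 = 46575.
Total clauses = 46 + 46575 = 46621.

46621


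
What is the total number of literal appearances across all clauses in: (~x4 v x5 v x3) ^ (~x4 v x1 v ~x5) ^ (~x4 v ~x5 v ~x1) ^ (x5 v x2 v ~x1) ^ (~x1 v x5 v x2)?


Clause lengths: 3, 3, 3, 3, 3.
Sum = 3 + 3 + 3 + 3 + 3 = 15.

15


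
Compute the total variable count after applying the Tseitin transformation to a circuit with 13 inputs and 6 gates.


The Tseitin transformation introduces one auxiliary variable per gate.
Total variables = inputs + gates = 13 + 6 = 19.

19


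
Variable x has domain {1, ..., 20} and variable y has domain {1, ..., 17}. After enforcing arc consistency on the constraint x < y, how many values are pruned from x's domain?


For the constraint x < y, x needs a supporting value in y's domain.
x can be at most 16 (one less than y's maximum).
Valid x values from domain: 16 out of 20.
Pruned = 20 - 16 = 4.

4


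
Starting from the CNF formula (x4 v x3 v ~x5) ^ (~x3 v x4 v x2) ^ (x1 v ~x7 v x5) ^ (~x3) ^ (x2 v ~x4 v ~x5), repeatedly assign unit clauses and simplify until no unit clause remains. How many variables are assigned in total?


Unit propagation repeatedly assigns the literal in any unit clause, then simplifies.
Assignments in order: x3 = F.
No further unit clauses remain.
Total variables assigned = 1.

1


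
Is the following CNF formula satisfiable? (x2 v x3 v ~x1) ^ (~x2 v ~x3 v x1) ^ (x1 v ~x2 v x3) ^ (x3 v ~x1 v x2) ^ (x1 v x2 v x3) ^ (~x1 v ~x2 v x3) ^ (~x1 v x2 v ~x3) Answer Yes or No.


Check all 8 possible truth assignments.
Number of satisfying assignments found: 2.
The formula is satisfiable.

Yes


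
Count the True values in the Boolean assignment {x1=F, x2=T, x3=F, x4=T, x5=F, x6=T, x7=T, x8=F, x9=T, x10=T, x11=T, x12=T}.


The weight is the number of variables assigned True.
True variables: x2, x4, x6, x7, x9, x10, x11, x12.
Weight = 8.

8


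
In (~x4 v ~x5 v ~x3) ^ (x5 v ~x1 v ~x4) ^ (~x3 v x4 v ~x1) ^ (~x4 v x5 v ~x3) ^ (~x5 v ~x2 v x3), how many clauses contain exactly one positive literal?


A definite clause has exactly one positive literal.
Clause 1: 0 positive -> not definite
Clause 2: 1 positive -> definite
Clause 3: 1 positive -> definite
Clause 4: 1 positive -> definite
Clause 5: 1 positive -> definite
Definite clause count = 4.

4


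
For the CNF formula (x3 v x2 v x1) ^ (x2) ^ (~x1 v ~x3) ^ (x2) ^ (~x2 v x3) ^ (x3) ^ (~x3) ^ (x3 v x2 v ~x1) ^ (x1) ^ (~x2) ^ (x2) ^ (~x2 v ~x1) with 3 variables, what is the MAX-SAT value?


Enumerate all 8 truth assignments.
For each, count how many of the 12 clauses are satisfied.
The formula is not fully satisfiable, so the maximum is below 12.
Maximum simultaneously satisfiable clauses = 9.

9


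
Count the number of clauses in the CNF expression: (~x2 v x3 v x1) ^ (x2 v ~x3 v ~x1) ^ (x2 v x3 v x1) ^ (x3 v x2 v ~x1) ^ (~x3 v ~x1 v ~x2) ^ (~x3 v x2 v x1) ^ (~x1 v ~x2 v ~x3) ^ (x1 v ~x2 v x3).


Each group enclosed in parentheses joined by ^ is one clause.
Counting the conjuncts: 8 clauses.

8


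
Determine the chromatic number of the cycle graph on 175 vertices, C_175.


An odd cycle cannot be 2-colored: alternating two colors around the cycle returns to the start with a conflict.
Since 175 is odd, three colors are required (and three suffice).
Chromatic number = 3.

3


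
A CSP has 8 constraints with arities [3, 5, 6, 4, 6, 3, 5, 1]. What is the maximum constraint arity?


The arities are: 3, 5, 6, 4, 6, 3, 5, 1.
Scan for the maximum value.
Maximum arity = 6.

6


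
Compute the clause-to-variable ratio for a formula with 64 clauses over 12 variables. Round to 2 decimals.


Clause-to-variable ratio = clauses / variables.
64 / 12 = 5.33.

5.33


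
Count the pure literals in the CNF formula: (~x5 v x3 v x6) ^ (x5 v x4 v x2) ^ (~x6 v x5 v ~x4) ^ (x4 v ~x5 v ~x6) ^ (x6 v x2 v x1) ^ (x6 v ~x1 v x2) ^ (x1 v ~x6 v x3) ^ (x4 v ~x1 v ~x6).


A pure literal appears in only one polarity across all clauses.
Pure literals: x2 (positive only), x3 (positive only).
Count = 2.

2


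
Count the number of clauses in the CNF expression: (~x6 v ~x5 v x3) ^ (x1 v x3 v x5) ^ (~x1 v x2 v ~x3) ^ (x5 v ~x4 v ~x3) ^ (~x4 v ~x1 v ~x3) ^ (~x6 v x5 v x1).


Each group enclosed in parentheses joined by ^ is one clause.
Counting the conjuncts: 6 clauses.

6


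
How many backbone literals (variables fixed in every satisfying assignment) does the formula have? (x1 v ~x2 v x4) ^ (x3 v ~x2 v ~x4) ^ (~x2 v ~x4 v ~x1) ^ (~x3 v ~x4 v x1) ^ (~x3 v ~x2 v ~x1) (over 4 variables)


Find all satisfying assignments: 8 model(s).
Check which variables have the same value in every model.
No variable is fixed across all models.
Backbone size = 0.

0


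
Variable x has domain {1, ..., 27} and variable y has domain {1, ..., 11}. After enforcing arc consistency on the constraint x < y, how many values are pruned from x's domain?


For the constraint x < y, x needs a supporting value in y's domain.
x can be at most 10 (one less than y's maximum).
Valid x values from domain: 10 out of 27.
Pruned = 27 - 10 = 17.

17


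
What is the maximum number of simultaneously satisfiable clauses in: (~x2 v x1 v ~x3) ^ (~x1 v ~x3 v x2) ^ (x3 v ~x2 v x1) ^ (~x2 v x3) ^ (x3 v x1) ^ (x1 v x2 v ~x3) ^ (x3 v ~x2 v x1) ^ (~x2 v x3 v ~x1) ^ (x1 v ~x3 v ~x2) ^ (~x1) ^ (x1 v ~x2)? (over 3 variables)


Enumerate all 8 truth assignments.
For each, count how many of the 11 clauses are satisfied.
The formula is not fully satisfiable, so the maximum is below 11.
Maximum simultaneously satisfiable clauses = 10.

10


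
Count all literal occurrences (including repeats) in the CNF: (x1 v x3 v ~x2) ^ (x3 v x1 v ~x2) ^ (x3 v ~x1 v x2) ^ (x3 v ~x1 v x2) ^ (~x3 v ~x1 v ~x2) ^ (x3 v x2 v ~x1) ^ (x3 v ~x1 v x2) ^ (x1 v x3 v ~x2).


Clause lengths: 3, 3, 3, 3, 3, 3, 3, 3.
Sum = 3 + 3 + 3 + 3 + 3 + 3 + 3 + 3 = 24.

24


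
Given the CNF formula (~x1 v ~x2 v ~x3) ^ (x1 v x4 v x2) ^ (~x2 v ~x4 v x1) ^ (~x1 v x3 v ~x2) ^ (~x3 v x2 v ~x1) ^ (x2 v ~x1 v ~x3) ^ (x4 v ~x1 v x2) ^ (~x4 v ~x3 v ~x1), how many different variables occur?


Identify each distinct variable in the formula.
Variables found: x1, x2, x3, x4.
Total distinct variables = 4.

4


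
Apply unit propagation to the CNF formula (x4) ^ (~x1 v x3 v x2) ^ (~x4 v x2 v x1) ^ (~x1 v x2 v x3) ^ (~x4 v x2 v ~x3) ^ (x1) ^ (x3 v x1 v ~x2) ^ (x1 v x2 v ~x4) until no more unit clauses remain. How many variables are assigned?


Unit propagation repeatedly assigns the literal in any unit clause, then simplifies.
Assignments in order: x4 = T, x1 = T.
No further unit clauses remain.
Total variables assigned = 2.

2


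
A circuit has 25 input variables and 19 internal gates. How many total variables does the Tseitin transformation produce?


The Tseitin transformation introduces one auxiliary variable per gate.
Total variables = inputs + gates = 25 + 19 = 44.

44


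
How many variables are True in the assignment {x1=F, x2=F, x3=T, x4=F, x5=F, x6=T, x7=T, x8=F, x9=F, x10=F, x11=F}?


The weight is the number of variables assigned True.
True variables: x3, x6, x7.
Weight = 3.

3


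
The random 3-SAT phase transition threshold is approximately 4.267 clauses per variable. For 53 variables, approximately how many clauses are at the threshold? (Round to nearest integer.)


The 3-SAT phase transition occurs at approximately 4.267 clauses per variable.
m = 4.267 * 53 = 226.151.
Rounded to nearest integer: 226.

226


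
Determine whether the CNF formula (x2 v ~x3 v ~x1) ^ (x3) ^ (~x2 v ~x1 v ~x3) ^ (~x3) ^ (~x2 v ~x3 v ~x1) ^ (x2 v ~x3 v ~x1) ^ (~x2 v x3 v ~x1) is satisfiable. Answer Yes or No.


Check all 8 possible truth assignments.
Number of satisfying assignments found: 0.
The formula is unsatisfiable.

No


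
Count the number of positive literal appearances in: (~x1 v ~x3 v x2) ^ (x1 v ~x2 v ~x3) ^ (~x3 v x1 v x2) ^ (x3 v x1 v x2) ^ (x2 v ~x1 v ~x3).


Scan each clause for unnegated literals.
Clause 1: 1 positive; Clause 2: 1 positive; Clause 3: 2 positive; Clause 4: 3 positive; Clause 5: 1 positive.
Total positive literal occurrences = 8.

8


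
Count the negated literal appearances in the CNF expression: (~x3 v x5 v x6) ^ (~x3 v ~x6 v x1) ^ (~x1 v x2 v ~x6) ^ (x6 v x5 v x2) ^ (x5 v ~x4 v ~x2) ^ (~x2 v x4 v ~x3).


Scan each clause for negated literals.
Clause 1: 1 negative; Clause 2: 2 negative; Clause 3: 2 negative; Clause 4: 0 negative; Clause 5: 2 negative; Clause 6: 2 negative.
Total negative literal occurrences = 9.

9


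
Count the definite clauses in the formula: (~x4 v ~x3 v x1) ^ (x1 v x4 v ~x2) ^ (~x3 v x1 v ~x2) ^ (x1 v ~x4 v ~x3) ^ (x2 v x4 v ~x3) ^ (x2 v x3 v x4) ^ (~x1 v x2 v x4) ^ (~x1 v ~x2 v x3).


A definite clause has exactly one positive literal.
Clause 1: 1 positive -> definite
Clause 2: 2 positive -> not definite
Clause 3: 1 positive -> definite
Clause 4: 1 positive -> definite
Clause 5: 2 positive -> not definite
Clause 6: 3 positive -> not definite
Clause 7: 2 positive -> not definite
Clause 8: 1 positive -> definite
Definite clause count = 4.

4


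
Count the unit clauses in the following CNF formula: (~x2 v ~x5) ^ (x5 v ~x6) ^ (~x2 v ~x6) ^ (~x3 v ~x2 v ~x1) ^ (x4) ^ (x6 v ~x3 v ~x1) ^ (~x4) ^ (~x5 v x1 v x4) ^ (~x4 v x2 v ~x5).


A unit clause contains exactly one literal.
Unit clauses found: (x4), (~x4).
Count = 2.

2


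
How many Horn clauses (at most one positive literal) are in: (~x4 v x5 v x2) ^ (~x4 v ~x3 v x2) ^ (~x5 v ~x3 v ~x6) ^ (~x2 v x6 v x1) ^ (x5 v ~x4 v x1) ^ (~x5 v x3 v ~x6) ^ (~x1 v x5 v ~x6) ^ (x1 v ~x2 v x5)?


A Horn clause has at most one positive literal.
Clause 1: 2 positive lit(s) -> not Horn
Clause 2: 1 positive lit(s) -> Horn
Clause 3: 0 positive lit(s) -> Horn
Clause 4: 2 positive lit(s) -> not Horn
Clause 5: 2 positive lit(s) -> not Horn
Clause 6: 1 positive lit(s) -> Horn
Clause 7: 1 positive lit(s) -> Horn
Clause 8: 2 positive lit(s) -> not Horn
Total Horn clauses = 4.

4


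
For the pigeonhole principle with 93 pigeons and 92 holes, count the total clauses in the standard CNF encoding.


The PHP encoding has two parts:
1) At-least-one-hole clauses: 93 (one per pigeon, each with 92 literals).
2) At-most-one-pigeon-per-hole clauses: 92 holes * C(93,2) = 92 * 4278 = 393576.
Total clauses = 93 + 393576 = 393669.

393669


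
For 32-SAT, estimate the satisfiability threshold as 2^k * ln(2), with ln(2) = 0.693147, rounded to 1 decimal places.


Using the asymptotic formula: threshold ~ 2^k * ln(2).
2^32 = 4294967296.
4294967296 * 0.693147 = 2977043696.3.

2977043696.3


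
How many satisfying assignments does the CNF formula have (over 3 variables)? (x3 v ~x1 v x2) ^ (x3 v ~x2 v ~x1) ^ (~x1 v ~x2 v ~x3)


Enumerate all 8 truth assignments over 3 variables.
Test each against every clause.
Satisfying assignments found: 5.

5


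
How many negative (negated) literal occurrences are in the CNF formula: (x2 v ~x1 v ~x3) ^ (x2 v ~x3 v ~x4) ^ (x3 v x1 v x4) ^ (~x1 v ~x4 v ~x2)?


Scan each clause for negated literals.
Clause 1: 2 negative; Clause 2: 2 negative; Clause 3: 0 negative; Clause 4: 3 negative.
Total negative literal occurrences = 7.

7


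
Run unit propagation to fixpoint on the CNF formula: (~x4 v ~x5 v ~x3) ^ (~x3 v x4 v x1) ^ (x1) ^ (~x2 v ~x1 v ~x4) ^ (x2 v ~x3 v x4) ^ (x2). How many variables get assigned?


Unit propagation repeatedly assigns the literal in any unit clause, then simplifies.
Assignments in order: x1 = T, x2 = T, x4 = F.
No further unit clauses remain.
Total variables assigned = 3.

3


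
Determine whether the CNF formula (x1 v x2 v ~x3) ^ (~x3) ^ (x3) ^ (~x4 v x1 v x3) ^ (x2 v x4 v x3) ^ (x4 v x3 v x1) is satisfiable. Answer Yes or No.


Check all 16 possible truth assignments.
Number of satisfying assignments found: 0.
The formula is unsatisfiable.

No


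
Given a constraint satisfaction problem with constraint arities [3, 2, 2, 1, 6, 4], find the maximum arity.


The arities are: 3, 2, 2, 1, 6, 4.
Scan for the maximum value.
Maximum arity = 6.

6


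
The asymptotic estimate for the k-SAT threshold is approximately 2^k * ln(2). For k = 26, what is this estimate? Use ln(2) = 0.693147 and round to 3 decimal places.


Using the asymptotic formula: threshold ~ 2^k * ln(2).
2^26 = 67108864.
67108864 * 0.693147 = 46516307.755.

46516307.755


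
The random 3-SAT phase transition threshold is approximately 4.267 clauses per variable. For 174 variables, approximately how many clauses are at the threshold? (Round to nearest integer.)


The 3-SAT phase transition occurs at approximately 4.267 clauses per variable.
m = 4.267 * 174 = 742.458.
Rounded to nearest integer: 742.

742


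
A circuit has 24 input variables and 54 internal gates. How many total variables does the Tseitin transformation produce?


The Tseitin transformation introduces one auxiliary variable per gate.
Total variables = inputs + gates = 24 + 54 = 78.

78


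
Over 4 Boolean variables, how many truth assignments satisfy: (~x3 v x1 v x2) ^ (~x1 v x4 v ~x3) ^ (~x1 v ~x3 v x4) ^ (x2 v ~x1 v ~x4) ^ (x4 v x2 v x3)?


Enumerate all 16 truth assignments over 4 variables.
Test each against every clause.
Satisfying assignments found: 8.

8


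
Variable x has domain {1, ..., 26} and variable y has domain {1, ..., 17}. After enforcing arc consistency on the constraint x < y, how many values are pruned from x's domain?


For the constraint x < y, x needs a supporting value in y's domain.
x can be at most 16 (one less than y's maximum).
Valid x values from domain: 16 out of 26.
Pruned = 26 - 16 = 10.

10


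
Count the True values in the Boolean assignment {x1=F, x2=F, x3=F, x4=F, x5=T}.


The weight is the number of variables assigned True.
True variables: x5.
Weight = 1.

1


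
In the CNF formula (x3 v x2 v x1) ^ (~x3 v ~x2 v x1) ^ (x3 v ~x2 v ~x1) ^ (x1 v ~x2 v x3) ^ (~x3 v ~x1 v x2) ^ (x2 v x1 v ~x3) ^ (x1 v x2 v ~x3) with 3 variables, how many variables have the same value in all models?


Find all satisfying assignments: 2 model(s).
Check which variables have the same value in every model.
Fixed variables: x1=T.
Backbone size = 1.

1


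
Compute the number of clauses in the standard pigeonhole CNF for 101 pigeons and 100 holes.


The PHP encoding has two parts:
1) At-least-one-hole clauses: 101 (one per pigeon, each with 100 literals).
2) At-most-one-pigeon-per-hole clauses: 100 holes * C(101,2) = 100 * 5050 = 505000.
Total clauses = 101 + 505000 = 505101.

505101


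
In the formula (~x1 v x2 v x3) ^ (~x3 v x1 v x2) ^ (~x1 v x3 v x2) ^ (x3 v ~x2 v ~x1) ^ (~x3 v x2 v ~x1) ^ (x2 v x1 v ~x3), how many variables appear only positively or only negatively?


A pure literal appears in only one polarity across all clauses.
No pure literals found.
Count = 0.

0


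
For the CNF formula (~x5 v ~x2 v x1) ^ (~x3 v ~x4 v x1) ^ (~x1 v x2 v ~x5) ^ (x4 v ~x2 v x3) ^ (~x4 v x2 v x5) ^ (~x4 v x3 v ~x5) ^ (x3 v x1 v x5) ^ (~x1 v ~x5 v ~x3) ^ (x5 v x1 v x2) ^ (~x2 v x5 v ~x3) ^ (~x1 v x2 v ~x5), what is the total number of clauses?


Each group enclosed in parentheses joined by ^ is one clause.
Counting the conjuncts: 11 clauses.

11


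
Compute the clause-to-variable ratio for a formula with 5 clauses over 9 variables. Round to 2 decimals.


Clause-to-variable ratio = clauses / variables.
5 / 9 = 0.56.

0.56


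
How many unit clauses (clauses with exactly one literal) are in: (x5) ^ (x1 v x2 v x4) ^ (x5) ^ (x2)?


A unit clause contains exactly one literal.
Unit clauses found: (x5), (x5), (x2).
Count = 3.

3


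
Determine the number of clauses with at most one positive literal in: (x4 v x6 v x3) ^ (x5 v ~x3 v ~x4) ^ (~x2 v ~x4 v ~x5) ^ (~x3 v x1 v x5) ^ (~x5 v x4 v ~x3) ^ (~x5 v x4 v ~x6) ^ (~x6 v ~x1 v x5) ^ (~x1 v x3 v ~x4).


A Horn clause has at most one positive literal.
Clause 1: 3 positive lit(s) -> not Horn
Clause 2: 1 positive lit(s) -> Horn
Clause 3: 0 positive lit(s) -> Horn
Clause 4: 2 positive lit(s) -> not Horn
Clause 5: 1 positive lit(s) -> Horn
Clause 6: 1 positive lit(s) -> Horn
Clause 7: 1 positive lit(s) -> Horn
Clause 8: 1 positive lit(s) -> Horn
Total Horn clauses = 6.

6


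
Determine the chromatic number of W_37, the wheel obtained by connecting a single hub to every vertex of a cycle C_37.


W_37 consists of the cycle C_37 together with a hub vertex adjacent to every cycle vertex.
The cycle C_37 needs 3 colors (odd cycle -> 3).
The hub is adjacent to every cycle vertex, so it must receive a new color distinct from all of them.
Chromatic number = 3 + 1 = 4.

4
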